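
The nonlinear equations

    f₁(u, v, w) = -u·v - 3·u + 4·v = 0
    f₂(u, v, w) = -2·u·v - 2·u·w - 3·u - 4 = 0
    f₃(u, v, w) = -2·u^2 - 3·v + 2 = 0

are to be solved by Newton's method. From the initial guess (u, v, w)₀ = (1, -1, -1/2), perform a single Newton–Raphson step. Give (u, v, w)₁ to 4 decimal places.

(0.5000, 0.6667, -4.1667)

At (1, -1, -1/2): F = (-6.0000, -4.0000, 3.0000).
Jacobian J = [[-v - 3, -u + 4, 0], [-2·v - 2·w - 3, -2·u, -2·u], [-4·u, -3, 0]].
At the point, J = [[-2.0000, 3.0000, 0.0000], [0.0000, -2.0000, -2.0000], [-4.0000, -3.0000, 0.0000]] (det J = 36.0000).
Solving J·Δ = −F gives Δ = (-0.5000, 1.6667, -3.6667).
Then the next iterate is (u, v, w)₁ = (0.5000, 0.6667, -4.1667).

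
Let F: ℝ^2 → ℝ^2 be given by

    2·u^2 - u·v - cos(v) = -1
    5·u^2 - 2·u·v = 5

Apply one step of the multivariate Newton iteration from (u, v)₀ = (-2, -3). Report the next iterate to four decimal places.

At (-2, -3): F = (3.989992, 3.0000).
Jacobian J = [[4·u - v, -u + sin(v)], [10·u - 2·v, -2·u]].
At the point, J = [[-5.0000, 1.858880], [-14.0000, 4.0000]] (det J = 6.024320).
Solving J·Δ = −F gives Δ = (-1.7236, -6.7825).
Then the next iterate is (u, v)₁ = (-3.7236, -9.7825).

(-3.7236, -9.7825)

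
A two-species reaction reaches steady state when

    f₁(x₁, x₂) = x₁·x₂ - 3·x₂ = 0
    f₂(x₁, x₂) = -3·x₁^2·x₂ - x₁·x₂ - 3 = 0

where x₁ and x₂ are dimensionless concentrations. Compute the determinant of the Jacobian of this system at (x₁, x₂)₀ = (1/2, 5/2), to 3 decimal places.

-28.125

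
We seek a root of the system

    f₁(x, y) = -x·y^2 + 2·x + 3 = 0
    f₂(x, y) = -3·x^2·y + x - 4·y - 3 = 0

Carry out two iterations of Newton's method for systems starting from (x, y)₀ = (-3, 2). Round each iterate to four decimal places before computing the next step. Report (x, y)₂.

(-0.6632, 0.8219)

At (-3, 2): F = (9.0000, -68.0000).
Jacobian J = [[-y^2 + 2, -2·x·y], [-6·x·y + 1, -3·x^2 - 4]].
At the point, J = [[-2.0000, 12.0000], [37.0000, -31.0000]] (det J = -382.0000).
Solving J·Δ = −F gives Δ = (1.4058, -0.5157).
Then the next iterate is (x, y)₁ = (-1.5942, 1.4843).
Round to (-1.5942, 1.4843) and repeat: F = (3.323856, -21.848328), J = [[-0.203146, 4.732542], [15.197626, -11.624421]].
Δ = (0.9310, -0.6624), so (x, y)₂ = (-0.6632, 0.8219).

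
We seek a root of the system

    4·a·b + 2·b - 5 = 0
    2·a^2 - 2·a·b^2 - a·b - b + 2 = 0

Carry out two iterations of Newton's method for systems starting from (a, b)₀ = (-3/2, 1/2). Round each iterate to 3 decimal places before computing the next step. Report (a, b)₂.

(-7.663, 8.048)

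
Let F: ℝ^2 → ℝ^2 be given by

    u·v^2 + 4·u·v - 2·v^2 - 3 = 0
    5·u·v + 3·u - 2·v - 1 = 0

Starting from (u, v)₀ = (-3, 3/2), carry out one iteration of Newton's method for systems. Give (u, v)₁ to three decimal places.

(-0.136, 1.181)

At (-3, 3/2): F = (-32.250, -35.500).
Jacobian J = [[v^2 + 4·v, 2·u·v + 4·u - 4·v], [5·v + 3, 5·u - 2]].
At the point, J = [[8.250, -27.000], [10.500, -17.000]] (det J = 143.250).
Solving J·Δ = −F gives Δ = (2.864, -0.319).
Then the next iterate is (u, v)₁ = (-0.136, 1.181).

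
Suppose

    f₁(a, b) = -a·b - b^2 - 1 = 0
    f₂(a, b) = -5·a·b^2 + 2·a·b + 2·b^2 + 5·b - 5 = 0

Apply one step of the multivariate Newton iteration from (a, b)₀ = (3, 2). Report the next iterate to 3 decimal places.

(9.867, -1.533)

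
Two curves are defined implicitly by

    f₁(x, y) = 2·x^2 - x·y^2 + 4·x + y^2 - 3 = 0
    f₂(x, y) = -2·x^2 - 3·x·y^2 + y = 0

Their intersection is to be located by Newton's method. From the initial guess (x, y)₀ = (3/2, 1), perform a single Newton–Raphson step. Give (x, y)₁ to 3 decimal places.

At (3/2, 1): F = (7.000, -8.000).
Jacobian J = [[4·x - y^2 + 4, -2·x·y + 2·y], [-4·x - 3·y^2, -6·x·y + 1]].
At the point, J = [[9.000, -1.000], [-9.000, -8.000]] (det J = -81.000).
Solving J·Δ = −F gives Δ = (-0.790, -0.111).
Then the next iterate is (x, y)₁ = (0.710, 0.889).

(0.710, 0.889)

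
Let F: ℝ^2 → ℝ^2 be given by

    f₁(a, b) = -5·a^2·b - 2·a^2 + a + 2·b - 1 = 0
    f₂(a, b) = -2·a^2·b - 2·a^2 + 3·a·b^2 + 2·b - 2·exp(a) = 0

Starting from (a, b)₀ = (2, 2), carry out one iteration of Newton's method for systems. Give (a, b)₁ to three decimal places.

(1.271, 1.514)

At (2, 2): F = (-43.000, -10.77811).
Jacobian J = [[-10·a·b - 4·a + 1, -5·a^2 + 2], [-4·a·b - 4·a + 3·b^2 - 2·exp(a), -2·a^2 + 6·a·b + 2]].
At the point, J = [[-47.000, -18.000], [-26.77811, 18.000]] (det J = -1328.00602).
Solving J·Δ = −F gives Δ = (-0.729, -0.486).
Then the next iterate is (a, b)₁ = (1.271, 1.514).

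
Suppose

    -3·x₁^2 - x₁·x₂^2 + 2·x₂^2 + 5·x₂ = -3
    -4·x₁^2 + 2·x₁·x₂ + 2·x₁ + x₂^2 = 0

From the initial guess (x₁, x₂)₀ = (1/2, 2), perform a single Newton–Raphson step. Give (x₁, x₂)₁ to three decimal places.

At (1/2, 2): F = (18.250, 6.000).
Jacobian J = [[-6·x₁ - x₂^2, -2·x₁·x₂ + 4·x₂ + 5], [-8·x₁ + 2·x₂ + 2, 2·x₁ + 2·x₂]].
At the point, J = [[-7.000, 11.000], [2.000, 5.000]] (det J = -57.000).
Solving J·Δ = −F gives Δ = (0.443, -1.377).
Then the next iterate is (x₁, x₂)₁ = (0.943, 0.623).

(0.943, 0.623)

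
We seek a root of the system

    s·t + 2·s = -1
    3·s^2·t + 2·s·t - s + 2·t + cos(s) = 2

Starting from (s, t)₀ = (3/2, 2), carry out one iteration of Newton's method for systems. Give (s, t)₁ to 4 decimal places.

(-1.5680, 5.5146)

At (3/2, 2): F = (7.0000, 20.070737).
Jacobian J = [[t + 2, s], [6·s·t + 2·t - sin(s) - 1, 3·s^2 + 2·s + 2]].
At the point, J = [[4.0000, 1.5000], [20.002505, 11.7500]] (det J = 16.996242).
Solving J·Δ = −F gives Δ = (-3.0680, 3.5146).
Then the next iterate is (s, t)₁ = (-1.5680, 5.5146).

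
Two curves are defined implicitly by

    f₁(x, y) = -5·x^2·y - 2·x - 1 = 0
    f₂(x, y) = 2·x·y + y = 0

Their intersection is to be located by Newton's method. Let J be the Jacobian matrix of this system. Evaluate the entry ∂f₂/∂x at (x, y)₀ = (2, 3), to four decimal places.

6.0000

∂f₂/∂x = 2·y.
At (2, 3) this is 6.0000.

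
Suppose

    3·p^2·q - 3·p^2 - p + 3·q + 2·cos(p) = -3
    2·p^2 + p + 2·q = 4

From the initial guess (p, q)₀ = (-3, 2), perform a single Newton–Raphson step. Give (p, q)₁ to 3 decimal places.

At (-3, 2): F = (37.02002, 15.000).
Jacobian J = [[6·p·q - 6·p - 2·sin(p) - 1, 3·p^2 + 3], [4·p + 1, 2]].
At the point, J = [[-18.71776, 30.000], [-11.000, 2.000]] (det J = 292.56448).
Solving J·Δ = −F gives Δ = (1.285, -0.432).
Then the next iterate is (p, q)₁ = (-1.715, 1.568).

(-1.715, 1.568)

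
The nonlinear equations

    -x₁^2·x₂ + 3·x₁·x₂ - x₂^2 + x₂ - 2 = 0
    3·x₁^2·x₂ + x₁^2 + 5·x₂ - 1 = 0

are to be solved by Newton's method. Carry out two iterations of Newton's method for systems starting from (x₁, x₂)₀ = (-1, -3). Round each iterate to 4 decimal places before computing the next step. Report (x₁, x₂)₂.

At (-1, -3): F = (-2.0000, -24.0000).
Jacobian J = [[-2·x₁·x₂ + 3·x₂, -x₁^2 + 3·x₁ - 2·x₂ + 1], [6·x₁·x₂ + 2·x₁, 3·x₁^2 + 5]].
At the point, J = [[-15.0000, 3.0000], [16.0000, 8.0000]] (det J = -168.0000).
Solving J·Δ = −F gives Δ = (0.3333, 2.3333).
Then the next iterate is (x₁, x₂)₁ = (-0.6667, -0.6667).
Round to (-0.6667, -0.6667) and repeat: F = (-1.481381, -4.778033), J = [[-2.889078, -0.111189], [1.333533, 6.333467]].
Δ = (-0.5462, 0.8694), so (x₁, x₂)₂ = (-1.2129, 0.2027).

(-1.2129, 0.2027)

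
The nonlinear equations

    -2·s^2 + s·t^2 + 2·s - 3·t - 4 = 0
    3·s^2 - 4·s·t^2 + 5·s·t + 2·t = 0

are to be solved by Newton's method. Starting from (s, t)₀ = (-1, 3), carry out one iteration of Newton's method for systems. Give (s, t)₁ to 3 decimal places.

At (-1, 3): F = (-26.000, 30.000).
Jacobian J = [[-4·s + t^2 + 2, 2·s·t - 3], [6·s - 4·t^2 + 5·t, -8·s·t + 5·s + 2]].
At the point, J = [[15.000, -9.000], [-27.000, 21.000]] (det J = 72.000).
Solving J·Δ = −F gives Δ = (3.833, 3.500).
Then the next iterate is (s, t)₁ = (2.833, 6.500).

(2.833, 6.500)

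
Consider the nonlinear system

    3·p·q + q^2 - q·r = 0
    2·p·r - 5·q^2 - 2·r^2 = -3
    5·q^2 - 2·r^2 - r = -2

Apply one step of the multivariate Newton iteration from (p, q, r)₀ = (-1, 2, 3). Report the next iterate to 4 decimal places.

At (-1, 2, 3): F = (-8.0000, -41.0000, 1.0000).
Jacobian J = [[3·q, 3·p + 2·q - r, -q], [2·r, -10·q, 2·p - 4·r], [0, 10·q, -4·r - 1]].
At the point, J = [[6.0000, -2.0000, -2.0000], [6.0000, -20.0000, -14.0000], [0.0000, 20.0000, -13.0000]] (det J = 2844.0000).
Solving J·Δ = −F gives Δ = (0.5717, -0.9304, -1.3544).
Then the next iterate is (p, q, r)₁ = (-0.4283, 1.0696, 1.6456).

(-0.4283, 1.0696, 1.6456)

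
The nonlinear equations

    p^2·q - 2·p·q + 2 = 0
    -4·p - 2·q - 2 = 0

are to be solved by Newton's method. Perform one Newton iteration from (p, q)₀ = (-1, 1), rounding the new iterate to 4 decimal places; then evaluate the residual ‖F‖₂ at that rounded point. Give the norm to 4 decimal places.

2.0000

At (-1, 1): F = (5.0000, 0.0000).
Jacobian J = [[2·p·q - 2·q, p^2 - 2·p], [-4, -2]].
At the point, J = [[-4.0000, 3.0000], [-4.0000, -2.0000]] (det J = 20.0000).
Solving J·Δ = −F gives Δ = (0.5000, -1.0000).
Then the next iterate is (p, q)₁ = (-0.5000, 0.0000).
Re-evaluating at (-0.5000, 0.0000): F = (2.0000, 0.0000), so ‖F‖₂ = 2.0000.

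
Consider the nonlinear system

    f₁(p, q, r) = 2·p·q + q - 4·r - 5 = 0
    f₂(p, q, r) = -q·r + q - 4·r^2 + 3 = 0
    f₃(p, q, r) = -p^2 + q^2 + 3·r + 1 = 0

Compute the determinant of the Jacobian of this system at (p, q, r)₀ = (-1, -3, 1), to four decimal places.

190.0000

J = [[2·q, 2·p + 1, -4], [0, -r + 1, -q - 8·r], [-2·p, 2·q, 3]].
At the point, J = [[-6.0000, -1.0000, -4.0000], [0.0000, 0.0000, -5.0000], [2.0000, -6.0000, 3.0000]].
det J = 190.0000.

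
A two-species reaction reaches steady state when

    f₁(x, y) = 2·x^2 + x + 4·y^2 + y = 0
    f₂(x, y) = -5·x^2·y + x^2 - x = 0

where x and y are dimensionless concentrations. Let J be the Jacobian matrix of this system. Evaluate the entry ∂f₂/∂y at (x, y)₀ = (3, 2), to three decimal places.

∂f₂/∂y = -5·x^2.
At (3, 2) this is -45.000.

-45.000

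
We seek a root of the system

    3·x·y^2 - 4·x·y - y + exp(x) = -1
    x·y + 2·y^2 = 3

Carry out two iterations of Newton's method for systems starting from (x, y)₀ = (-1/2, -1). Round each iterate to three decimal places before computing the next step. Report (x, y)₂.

(-0.336, -1.144)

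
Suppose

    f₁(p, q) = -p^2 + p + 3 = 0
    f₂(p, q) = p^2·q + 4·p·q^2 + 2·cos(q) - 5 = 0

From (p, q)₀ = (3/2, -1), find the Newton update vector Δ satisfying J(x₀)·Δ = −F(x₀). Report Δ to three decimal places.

At (3/2, -1): F = (2.250, -0.16940).
Jacobian J = [[-2·p + 1, 0], [2·p·q + 4·q^2, p^2 + 8·p·q - 2·sin(q)]].
At the point, J = [[-2.000, 0.000], [1.000, -8.06706]] (det J = 16.13412).
Solving J·Δ = −F gives Δ = (1.125, 0.118).

(1.125, 0.118)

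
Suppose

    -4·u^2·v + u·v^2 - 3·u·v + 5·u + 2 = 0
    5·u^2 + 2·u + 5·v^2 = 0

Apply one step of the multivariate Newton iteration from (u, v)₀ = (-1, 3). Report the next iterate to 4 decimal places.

(-0.8600, 1.4373)

At (-1, 3): F = (-15.0000, 48.0000).
Jacobian J = [[-8·u·v + v^2 - 3·v + 5, -4·u^2 + 2·u·v - 3·u], [10·u + 2, 10·v]].
At the point, J = [[29.0000, -7.0000], [-8.0000, 30.0000]] (det J = 814.0000).
Solving J·Δ = −F gives Δ = (0.1400, -1.5627).
Then the next iterate is (u, v)₁ = (-0.8600, 1.4373).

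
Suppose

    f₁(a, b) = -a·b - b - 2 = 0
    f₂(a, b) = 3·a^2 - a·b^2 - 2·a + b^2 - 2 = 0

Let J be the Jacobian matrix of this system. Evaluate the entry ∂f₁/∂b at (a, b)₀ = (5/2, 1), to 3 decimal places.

∂f₁/∂b = -a - 1.
At (5/2, 1) this is -3.500.

-3.500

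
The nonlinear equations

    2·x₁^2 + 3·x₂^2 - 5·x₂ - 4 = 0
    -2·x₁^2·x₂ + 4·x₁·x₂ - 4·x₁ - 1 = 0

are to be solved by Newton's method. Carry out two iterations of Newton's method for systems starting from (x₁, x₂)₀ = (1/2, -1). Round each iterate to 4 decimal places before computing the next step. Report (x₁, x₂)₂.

At (1/2, -1): F = (4.5000, -4.5000).
Jacobian J = [[4·x₁, 6·x₂ - 5], [-4·x₁·x₂ + 4·x₂ - 4, -2·x₁^2 + 4·x₁]].
At the point, J = [[2.0000, -11.0000], [-6.0000, 1.5000]] (det J = -63.0000).
Solving J·Δ = −F gives Δ = (-0.6786, 0.2857).
Then the next iterate is (x₁, x₂)₁ = (-0.1786, -0.7143).
Round to (-0.1786, -0.7143) and repeat: F = (1.165969, 0.270265), J = [[-0.7144, -9.2858], [-7.367496, -0.778196]].
Δ = (0.0236, 0.1237), so (x₁, x₂)₂ = (-0.1550, -0.5906).

(-0.1550, -0.5906)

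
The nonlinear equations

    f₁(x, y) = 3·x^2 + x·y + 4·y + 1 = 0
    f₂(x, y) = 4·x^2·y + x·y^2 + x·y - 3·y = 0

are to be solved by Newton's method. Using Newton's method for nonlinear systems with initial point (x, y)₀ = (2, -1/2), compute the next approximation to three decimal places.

At (2, -1/2): F = (10.000, -7.000).
Jacobian J = [[6·x + y, x + 4], [8·x·y + y^2 + y, 4·x^2 + 2·x·y + x - 3]].
At the point, J = [[11.500, 6.000], [-8.250, 13.000]] (det J = 199.000).
Solving J·Δ = −F gives Δ = (-0.864, -0.010).
Then the next iterate is (x, y)₁ = (1.136, -0.510).

(1.136, -0.510)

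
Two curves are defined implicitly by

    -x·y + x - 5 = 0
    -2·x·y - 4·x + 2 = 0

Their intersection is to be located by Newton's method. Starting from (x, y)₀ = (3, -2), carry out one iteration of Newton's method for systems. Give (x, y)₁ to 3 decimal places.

(2.000, -1.667)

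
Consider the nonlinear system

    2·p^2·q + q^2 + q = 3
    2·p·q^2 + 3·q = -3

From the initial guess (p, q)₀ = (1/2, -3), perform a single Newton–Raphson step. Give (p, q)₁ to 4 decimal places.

At (1/2, -3): F = (1.5000, 3.0000).
Jacobian J = [[4·p·q, 2·p^2 + 2·q + 1], [2·q^2, 4·p·q + 3]].
At the point, J = [[-6.0000, -4.5000], [18.0000, -3.0000]] (det J = 99.0000).
Solving J·Δ = −F gives Δ = (-0.0909, 0.4545).
Then the next iterate is (p, q)₁ = (0.4091, -2.5455).

(0.4091, -2.5455)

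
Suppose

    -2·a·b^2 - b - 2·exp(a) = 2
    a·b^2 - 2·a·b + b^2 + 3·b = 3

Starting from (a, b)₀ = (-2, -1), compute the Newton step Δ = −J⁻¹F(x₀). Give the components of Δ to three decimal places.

At (-2, -1): F = (2.72933, -11.000).
Jacobian J = [[-2·b^2 - 2·exp(a), -4·a·b - 1], [b^2 - 2·b, 2·a·b - 2·a + 2·b + 3]].
At the point, J = [[-2.27067, -9.000], [3.000, 9.000]] (det J = 6.56396).
Solving J·Δ = −F gives Δ = (11.340, -2.558).

(11.340, -2.558)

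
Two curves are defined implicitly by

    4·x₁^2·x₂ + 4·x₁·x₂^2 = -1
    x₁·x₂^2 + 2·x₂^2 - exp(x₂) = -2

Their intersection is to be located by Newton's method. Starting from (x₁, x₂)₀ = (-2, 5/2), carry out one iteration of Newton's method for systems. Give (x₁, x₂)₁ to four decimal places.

(-1.5951, 1.8719)

At (-2, 5/2): F = (-9.0000, -10.182494).
Jacobian J = [[8·x₁·x₂ + 4·x₂^2, 4·x₁^2 + 8·x₁·x₂], [x₂^2, 2·x₁·x₂ + 4·x₂ - exp(x₂)]].
At the point, J = [[-15.0000, -24.0000], [6.2500, -12.182494]] (det J = 332.737409).
Solving J·Δ = −F gives Δ = (0.4049, -0.6281).
Then the next iterate is (x₁, x₂)₁ = (-1.5951, 1.8719).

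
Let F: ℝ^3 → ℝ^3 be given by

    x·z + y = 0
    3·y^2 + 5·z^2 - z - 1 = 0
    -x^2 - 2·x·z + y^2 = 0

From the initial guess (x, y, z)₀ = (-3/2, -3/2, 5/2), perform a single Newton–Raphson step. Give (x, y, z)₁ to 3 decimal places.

At (-3/2, -3/2, 5/2): F = (-5.250, 34.500, 7.500).
Jacobian J = [[z, 1, x], [0, 6·y, 10·z - 1], [-2·x - 2·z, 2·y, -2·x]].
At the point, J = [[2.500, 1.000, -1.500], [0.000, -9.000, 24.000], [-2.000, -3.000, 3.000]] (det J = 91.500).
Solving J·Δ = −F gives Δ = (1.156, 0.467, -1.262).
Then the next iterate is (x, y, z)₁ = (-0.344, -1.033, 1.238).

(-0.344, -1.033, 1.238)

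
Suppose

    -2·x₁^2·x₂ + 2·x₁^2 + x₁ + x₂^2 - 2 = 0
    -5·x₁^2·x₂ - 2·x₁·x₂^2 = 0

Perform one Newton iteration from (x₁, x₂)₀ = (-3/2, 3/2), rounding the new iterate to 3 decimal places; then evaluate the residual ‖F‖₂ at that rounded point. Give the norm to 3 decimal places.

1.837

At (-3/2, 3/2): F = (-3.500, -10.125).
Jacobian J = [[-4·x₁·x₂ + 4·x₁ + 1, -2·x₁^2 + 2·x₂], [-10·x₁·x₂ - 2·x₂^2, -5·x₁^2 - 4·x₁·x₂]].
At the point, J = [[4.000, -1.500], [18.000, -2.250]] (det J = 18.000).
Solving J·Δ = −F gives Δ = (0.406, -1.250).
Then the next iterate is (x₁, x₂)₁ = (-1.094, 0.250).
Re-evaluating at (-1.094, 0.250): F = (-1.23625, -1.35930), so ‖F‖₂ = 1.837.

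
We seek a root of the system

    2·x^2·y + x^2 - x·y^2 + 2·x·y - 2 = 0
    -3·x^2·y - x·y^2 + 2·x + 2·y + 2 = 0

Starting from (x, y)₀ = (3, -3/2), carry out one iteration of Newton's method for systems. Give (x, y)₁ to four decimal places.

(1.8352, -1.0255)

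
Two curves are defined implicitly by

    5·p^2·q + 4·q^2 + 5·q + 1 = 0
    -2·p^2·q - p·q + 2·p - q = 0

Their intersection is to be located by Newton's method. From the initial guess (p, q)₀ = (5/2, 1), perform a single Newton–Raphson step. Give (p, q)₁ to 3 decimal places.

(-96.500, 56.000)

At (5/2, 1): F = (41.250, -11.000).
Jacobian J = [[10·p·q, 5·p^2 + 8·q + 5], [-4·p·q - q + 2, -2·p^2 - p - 1]].
At the point, J = [[25.000, 44.250], [-9.000, -16.000]] (det J = -1.750).
Solving J·Δ = −F gives Δ = (-99.000, 55.000).
Then the next iterate is (p, q)₁ = (-96.500, 56.000).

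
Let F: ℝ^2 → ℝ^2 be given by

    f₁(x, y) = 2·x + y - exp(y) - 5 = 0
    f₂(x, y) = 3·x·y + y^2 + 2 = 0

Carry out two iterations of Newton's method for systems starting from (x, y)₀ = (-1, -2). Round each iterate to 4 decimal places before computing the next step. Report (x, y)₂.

At (-1, -2): F = (-9.135335, 12.0000).
Jacobian J = [[2, -exp(y) + 1], [3·y, 3·x + 2·y]].
At the point, J = [[2.0000, 0.864665], [-6.0000, -7.0000]] (det J = -8.812012).
Solving J·Δ = −F gives Δ = (6.0794, -3.4966).
Then the next iterate is (x, y)₁ = (5.0794, -5.4966).
Round to (5.0794, -5.4966) and repeat: F = (-0.341901, -51.545679), J = [[2.0000, 0.995899], [-16.4898, 4.2450]].
Δ = (-2.0024, 4.3645), so (x, y)₂ = (3.0770, -1.1321).

(3.0770, -1.1321)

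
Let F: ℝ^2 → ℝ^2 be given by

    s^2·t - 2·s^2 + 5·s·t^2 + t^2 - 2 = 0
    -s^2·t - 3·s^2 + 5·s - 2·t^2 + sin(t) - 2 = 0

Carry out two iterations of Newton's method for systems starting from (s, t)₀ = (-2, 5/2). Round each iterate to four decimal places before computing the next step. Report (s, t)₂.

(-0.4296, 0.7698)

At (-2, 5/2): F = (-56.2500, -45.901528).
Jacobian J = [[2·s·t - 4·s + 5·t^2, s^2 + 10·s·t + 2·t], [-2·s·t - 6·s + 5, -s^2 - 4·t + cos(t)]].
At the point, J = [[29.2500, -41.0000], [27.0000, -14.801144]] (det J = 674.066549).
Solving J·Δ = −F gives Δ = (1.5568, -0.2613).
Then the next iterate is (s, t)₁ = (-0.4432, 2.2387).
Round to (-0.4432, 2.2387) and repeat: F = (-8.047435, -14.483452), J = [[24.847305, -5.248092], [9.643584, -9.770568]].
Δ = (0.0136, -1.4689), so (s, t)₂ = (-0.4296, 0.7698).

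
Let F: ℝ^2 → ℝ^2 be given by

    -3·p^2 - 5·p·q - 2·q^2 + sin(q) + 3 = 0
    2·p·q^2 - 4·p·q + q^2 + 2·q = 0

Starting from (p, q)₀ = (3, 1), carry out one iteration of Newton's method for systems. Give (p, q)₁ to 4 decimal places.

At (3, 1): F = (-40.158529, -3.0000).
Jacobian J = [[-6·p - 5·q, -5·p - 4·q + cos(q)], [2·q^2 - 4·q, 4·p·q - 4·p + 2·q + 2]].
At the point, J = [[-23.0000, -18.459698], [-2.0000, 4.0000]] (det J = -128.919395).
Solving J·Δ = −F gives Δ = (-1.6756, -0.0878).
Then the next iterate is (p, q)₁ = (1.3244, 0.9122).

(1.3244, 0.9122)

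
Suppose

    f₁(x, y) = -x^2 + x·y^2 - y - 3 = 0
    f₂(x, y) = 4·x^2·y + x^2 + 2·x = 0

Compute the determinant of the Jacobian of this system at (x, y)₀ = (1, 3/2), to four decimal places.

-31.0000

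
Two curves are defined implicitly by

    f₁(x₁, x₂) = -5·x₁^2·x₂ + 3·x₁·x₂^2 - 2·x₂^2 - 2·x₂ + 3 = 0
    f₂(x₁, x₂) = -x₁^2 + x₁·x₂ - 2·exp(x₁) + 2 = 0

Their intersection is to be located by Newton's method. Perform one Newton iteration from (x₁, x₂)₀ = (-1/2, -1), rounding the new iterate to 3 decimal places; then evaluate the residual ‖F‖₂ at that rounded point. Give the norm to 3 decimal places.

6.011

At (-1/2, -1): F = (2.750, 1.03694).
Jacobian J = [[-10·x₁·x₂ + 3·x₂^2, -5·x₁^2 + 6·x₁·x₂ - 4·x₂ - 2], [-2·x₁ + x₂ - 2·exp(x₁), x₁]].
At the point, J = [[-2.000, 3.750], [-1.21306, -0.500]] (det J = 5.54898).
Solving J·Δ = −F gives Δ = (0.949, -0.227).
Then the next iterate is (x₁, x₂)₁ = (0.449, -1.227).
Re-evaluating at (0.449, -1.227): F = (5.70771, -1.88601), so ‖F‖₂ = 6.011.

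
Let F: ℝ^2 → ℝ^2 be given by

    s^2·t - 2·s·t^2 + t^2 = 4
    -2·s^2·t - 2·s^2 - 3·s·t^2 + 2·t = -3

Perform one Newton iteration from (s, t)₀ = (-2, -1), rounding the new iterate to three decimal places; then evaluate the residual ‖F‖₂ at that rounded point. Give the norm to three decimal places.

3.337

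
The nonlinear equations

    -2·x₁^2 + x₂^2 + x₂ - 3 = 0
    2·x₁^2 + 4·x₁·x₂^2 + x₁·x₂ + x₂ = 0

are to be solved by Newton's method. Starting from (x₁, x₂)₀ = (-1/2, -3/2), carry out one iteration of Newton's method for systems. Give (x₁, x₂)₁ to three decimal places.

(0.641, -1.734)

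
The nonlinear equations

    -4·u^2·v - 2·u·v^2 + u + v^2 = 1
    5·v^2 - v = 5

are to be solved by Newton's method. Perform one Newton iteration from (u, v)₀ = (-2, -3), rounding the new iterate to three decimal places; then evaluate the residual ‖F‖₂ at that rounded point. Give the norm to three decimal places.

26.573

At (-2, -3): F = (90.000, 43.000).
Jacobian J = [[-8·u·v - 2·v^2 + 1, -4·u^2 - 4·u·v + 2·v], [0, 10·v - 1]].
At the point, J = [[-65.000, -46.000], [0.000, -31.000]] (det J = 2015.000).
Solving J·Δ = −F gives Δ = (0.403, 1.387).
Then the next iterate is (u, v)₁ = (-1.597, -1.613).
Re-evaluating at (-1.597, -1.613): F = (24.77006, 9.62185), so ‖F‖₂ = 26.573.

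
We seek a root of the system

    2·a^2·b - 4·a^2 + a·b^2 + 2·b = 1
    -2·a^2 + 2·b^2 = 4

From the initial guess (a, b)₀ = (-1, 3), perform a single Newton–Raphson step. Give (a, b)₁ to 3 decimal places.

At (-1, 3): F = (-2.000, 12.000).
Jacobian J = [[4·a·b - 8·a + b^2, 2·a^2 + 2·a·b + 2], [-4·a, 4·b]].
At the point, J = [[5.000, -2.000], [4.000, 12.000]] (det J = 68.000).
Solving J·Δ = −F gives Δ = (0.000, -1.000).
Then the next iterate is (a, b)₁ = (-1.000, 2.000).

(-1.000, 2.000)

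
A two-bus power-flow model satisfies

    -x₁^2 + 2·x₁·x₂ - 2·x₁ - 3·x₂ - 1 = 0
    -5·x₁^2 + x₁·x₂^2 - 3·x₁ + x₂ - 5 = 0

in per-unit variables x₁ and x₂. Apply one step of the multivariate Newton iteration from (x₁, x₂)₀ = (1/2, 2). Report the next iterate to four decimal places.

(-4.7500, -3.7500)

At (1/2, 2): F = (-6.2500, -3.7500).
Jacobian J = [[-2·x₁ + 2·x₂ - 2, 2·x₁ - 3], [-10·x₁ + x₂^2 - 3, 2·x₁·x₂ + 1]].
At the point, J = [[1.0000, -2.0000], [-4.0000, 3.0000]] (det J = -5.0000).
Solving J·Δ = −F gives Δ = (-5.2500, -5.7500).
Then the next iterate is (x₁, x₂)₁ = (-4.7500, -3.7500).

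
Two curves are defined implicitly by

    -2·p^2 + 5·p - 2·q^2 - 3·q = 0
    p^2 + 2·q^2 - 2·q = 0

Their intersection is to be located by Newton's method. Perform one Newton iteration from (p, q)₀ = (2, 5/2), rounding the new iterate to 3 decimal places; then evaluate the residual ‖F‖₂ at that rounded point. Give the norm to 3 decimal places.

5.159

At (2, 5/2): F = (-18.000, 11.500).
Jacobian J = [[-4·p + 5, -4·q - 3], [2·p, 4·q - 2]].
At the point, J = [[-3.000, -13.000], [4.000, 8.000]] (det J = 28.000).
Solving J·Δ = −F gives Δ = (-0.196, -1.339).
Then the next iterate is (p, q)₁ = (1.804, 1.161).
Re-evaluating at (1.804, 1.161): F = (-3.66767, 3.62826), so ‖F‖₂ = 5.159.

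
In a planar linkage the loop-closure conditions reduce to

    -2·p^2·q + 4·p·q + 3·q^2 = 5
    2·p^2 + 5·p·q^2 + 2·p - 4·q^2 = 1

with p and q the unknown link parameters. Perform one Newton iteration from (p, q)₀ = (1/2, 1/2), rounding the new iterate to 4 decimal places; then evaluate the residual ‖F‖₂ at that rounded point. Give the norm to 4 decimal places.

At (1/2, 1/2): F = (-3.5000, 0.1250).
Jacobian J = [[-4·p·q + 4·q, -2·p^2 + 4·p + 6·q], [4·p + 5·q^2 + 2, 10·p·q - 8·q]].
At the point, J = [[1.0000, 4.5000], [5.2500, -1.5000]] (det J = -25.1250).
Solving J·Δ = −F gives Δ = (0.1866, 0.7363).
Then the next iterate is (p, q)₁ = (0.6866, 1.2363).
Re-evaluating at (0.6866, 1.2363): F = (1.815055, 0.449415), so ‖F‖₂ = 1.8699.

1.8699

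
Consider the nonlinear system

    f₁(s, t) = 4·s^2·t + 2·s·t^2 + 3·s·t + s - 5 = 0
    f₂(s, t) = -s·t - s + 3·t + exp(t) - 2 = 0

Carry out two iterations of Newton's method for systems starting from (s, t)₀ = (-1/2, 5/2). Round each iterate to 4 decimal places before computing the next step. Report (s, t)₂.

(0.5609, 0.6918)

At (-1/2, 5/2): F = (-13.0000, 19.432494).
Jacobian J = [[8·s·t + 2·t^2 + 3·t + 1, 4·s^2 + 4·s·t + 3·s], [-t - 1, -s + exp(t) + 3]].
At the point, J = [[11.0000, -5.5000], [-3.5000, 15.682494]] (det J = 153.257434).
Solving J·Δ = −F gives Δ = (0.6329, -1.0979).
Then the next iterate is (s, t)₁ = (0.1329, 1.4021).
Round to (0.1329, 1.4021) and repeat: F = (-3.686493, 5.950786), J = [[10.628782, 1.214706], [-2.4021, 6.930825]].
Δ = (0.4280, -0.7103), so (s, t)₂ = (0.5609, 0.6918).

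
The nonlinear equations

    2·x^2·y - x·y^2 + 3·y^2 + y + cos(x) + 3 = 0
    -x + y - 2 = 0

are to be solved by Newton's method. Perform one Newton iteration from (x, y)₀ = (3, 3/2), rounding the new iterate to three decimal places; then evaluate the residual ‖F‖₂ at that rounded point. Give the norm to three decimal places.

At (3, 3/2): F = (30.51001, -3.500).
Jacobian J = [[4·x·y - y^2 - sin(x), 2·x^2 - 2·x·y + 6·y + 1], [-1, 1]].
At the point, J = [[15.60888, 19.000], [-1.000, 1.000]] (det J = 34.60888).
Solving J·Δ = −F gives Δ = (-2.803, 0.697).
Then the next iterate is (x, y)₁ = (0.197, 2.197).
Re-evaluating at (0.197, 2.197): F = (19.87773, 0.000), so ‖F‖₂ = 19.878.

19.878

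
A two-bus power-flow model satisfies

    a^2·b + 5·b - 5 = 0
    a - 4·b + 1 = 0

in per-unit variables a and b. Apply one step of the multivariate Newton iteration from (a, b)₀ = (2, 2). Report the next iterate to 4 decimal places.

At (2, 2): F = (13.0000, -5.0000).
Jacobian J = [[2·a·b, a^2 + 5], [1, -4]].
At the point, J = [[8.0000, 9.0000], [1.0000, -4.0000]] (det J = -41.0000).
Solving J·Δ = −F gives Δ = (-0.1707, -1.2927).
Then the next iterate is (a, b)₁ = (1.8293, 0.7073).

(1.8293, 0.7073)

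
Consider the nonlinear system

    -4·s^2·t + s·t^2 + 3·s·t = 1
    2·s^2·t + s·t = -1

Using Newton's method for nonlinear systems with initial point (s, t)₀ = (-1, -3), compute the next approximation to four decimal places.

(-0.4000, -6.4000)

At (-1, -3): F = (11.0000, -2.0000).
Jacobian J = [[-8·s·t + t^2 + 3·t, -4·s^2 + 2·s·t + 3·s], [4·s·t + t, 2·s^2 + s]].
At the point, J = [[-24.0000, -1.0000], [9.0000, 1.0000]] (det J = -15.0000).
Solving J·Δ = −F gives Δ = (0.6000, -3.4000).
Then the next iterate is (s, t)₁ = (-0.4000, -6.4000).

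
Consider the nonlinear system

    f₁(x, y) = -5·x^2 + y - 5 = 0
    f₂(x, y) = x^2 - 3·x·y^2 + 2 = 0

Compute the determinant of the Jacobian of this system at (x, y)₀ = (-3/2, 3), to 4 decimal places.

435.0000

J = [[-10·x, 1], [2·x - 3·y^2, -6·x·y]].
At the point, J = [[15.0000, 1.0000], [-30.0000, 27.0000]].
det J = 435.0000.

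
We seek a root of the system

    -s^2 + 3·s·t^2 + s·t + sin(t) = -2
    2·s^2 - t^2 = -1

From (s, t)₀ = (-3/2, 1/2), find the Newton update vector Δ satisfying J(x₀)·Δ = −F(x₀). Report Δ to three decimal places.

(0.816, 0.356)

At (-3/2, 1/2): F = (-1.64557, 5.250).
Jacobian J = [[-2·s + 3·t^2 + t, 6·s·t + s + cos(t)], [4·s, -2·t]].
At the point, J = [[4.250, -5.12242], [-6.000, -1.000]] (det J = -34.98450).
Solving J·Δ = −F gives Δ = (0.816, 0.356).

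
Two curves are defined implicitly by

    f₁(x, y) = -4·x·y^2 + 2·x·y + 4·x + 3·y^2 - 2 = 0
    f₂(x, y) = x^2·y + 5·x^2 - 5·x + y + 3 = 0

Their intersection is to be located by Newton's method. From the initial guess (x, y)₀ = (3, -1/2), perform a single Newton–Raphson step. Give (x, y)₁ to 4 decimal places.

(1.7984, -0.6565)

At (3, -1/2): F = (4.7500, 28.0000).
Jacobian J = [[-4·y^2 + 2·y + 4, -8·x·y + 2·x + 6·y], [2·x·y + 10·x - 5, x^2 + 1]].
At the point, J = [[2.0000, 15.0000], [22.0000, 10.0000]] (det J = -310.0000).
Solving J·Δ = −F gives Δ = (-1.2016, -0.1565).
Then the next iterate is (x, y)₁ = (1.7984, -0.6565).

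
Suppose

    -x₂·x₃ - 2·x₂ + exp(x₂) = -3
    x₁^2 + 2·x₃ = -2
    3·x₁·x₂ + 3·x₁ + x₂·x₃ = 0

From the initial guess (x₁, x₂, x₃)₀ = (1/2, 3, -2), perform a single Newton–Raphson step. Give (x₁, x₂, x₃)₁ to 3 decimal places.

(0.203, 2.004, -0.976)

At (1/2, 3, -2): F = (23.08554, -1.750, 0.000).
Jacobian J = [[0, -x₃ + exp(x₂) - 2, -x₂], [2·x₁, 0, 2], [3·x₂ + 3, 3·x₁ + x₃, x₂]].
At the point, J = [[0.000, 20.08554, -3.000], [1.000, 0.000, 2.000], [12.000, -0.500, 3.000]] (det J = 423.29628).
Solving J·Δ = −F gives Δ = (-0.297, -0.996, 1.024).
Then the next iterate is (x₁, x₂, x₃)₁ = (0.203, 2.004, -0.976).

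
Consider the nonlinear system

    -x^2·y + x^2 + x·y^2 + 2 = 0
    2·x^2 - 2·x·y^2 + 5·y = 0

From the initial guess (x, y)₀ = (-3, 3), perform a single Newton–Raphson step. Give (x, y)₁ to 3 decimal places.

At (-3, 3): F = (-43.000, 87.000).
Jacobian J = [[-2·x·y + 2·x + y^2, -x^2 + 2·x·y], [4·x - 2·y^2, -4·x·y + 5]].
At the point, J = [[21.000, -27.000], [-30.000, 41.000]] (det J = 51.000).
Solving J·Δ = −F gives Δ = (-11.490, -10.529).
Then the next iterate is (x, y)₁ = (-14.490, -7.529).

(-14.490, -7.529)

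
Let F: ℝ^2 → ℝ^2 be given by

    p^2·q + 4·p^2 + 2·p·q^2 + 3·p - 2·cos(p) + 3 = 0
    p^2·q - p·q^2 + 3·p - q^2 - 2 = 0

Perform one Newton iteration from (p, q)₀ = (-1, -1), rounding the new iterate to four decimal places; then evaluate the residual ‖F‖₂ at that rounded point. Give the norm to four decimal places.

2.7478

At (-1, -1): F = (-0.080605, -6.0000).
Jacobian J = [[2·p·q + 8·p + 2·q^2 + 2·sin(p) + 3, p^2 + 4·p·q], [2·p·q - q^2 + 3, p^2 - 2·p·q - 2·q]].
At the point, J = [[-2.682942, 5.0000], [4.0000, 1.0000]] (det J = -22.682942).
Solving J·Δ = −F gives Δ = (1.3190, 0.7239).
Then the next iterate is (p, q)₁ = (0.3190, -0.2761).
Re-evaluating at (0.3190, -0.2761): F = (2.485484, -1.171645), so ‖F‖₂ = 2.7478.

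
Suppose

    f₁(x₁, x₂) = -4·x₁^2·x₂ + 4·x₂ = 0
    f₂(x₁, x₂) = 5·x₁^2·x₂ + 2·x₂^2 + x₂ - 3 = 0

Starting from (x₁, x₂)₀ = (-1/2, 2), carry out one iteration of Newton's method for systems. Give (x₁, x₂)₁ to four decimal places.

At (-1/2, 2): F = (6.0000, 9.5000).
Jacobian J = [[-8·x₁·x₂, -4·x₁^2 + 4], [10·x₁·x₂, 5·x₁^2 + 4·x₂ + 1]].
At the point, J = [[8.0000, 3.0000], [-10.0000, 10.2500]] (det J = 112.0000).
Solving J·Δ = −F gives Δ = (-0.2946, -1.2143).
Then the next iterate is (x₁, x₂)₁ = (-0.7946, 0.7857).

(-0.7946, 0.7857)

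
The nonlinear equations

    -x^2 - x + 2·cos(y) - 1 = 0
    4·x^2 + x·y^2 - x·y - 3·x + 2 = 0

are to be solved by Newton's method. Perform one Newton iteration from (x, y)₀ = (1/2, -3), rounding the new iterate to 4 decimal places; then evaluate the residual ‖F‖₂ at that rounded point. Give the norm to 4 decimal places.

469.4262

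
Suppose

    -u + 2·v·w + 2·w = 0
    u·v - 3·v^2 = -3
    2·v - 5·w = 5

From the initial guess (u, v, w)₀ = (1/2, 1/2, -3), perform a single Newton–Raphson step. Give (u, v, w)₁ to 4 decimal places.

(-3.4286, 0.7143, -0.7143)

At (1/2, 1/2, -3): F = (-9.5000, 2.5000, 11.0000).
Jacobian J = [[-1, 2·w, 2·v + 2], [v, u - 6·v, 0], [0, 2, -5]].
At the point, J = [[-1.0000, -6.0000, 3.0000], [0.5000, -2.5000, 0.0000], [0.0000, 2.0000, -5.0000]] (det J = -24.5000).
Solving J·Δ = −F gives Δ = (-3.9286, 0.2143, 2.2857).
Then the next iterate is (u, v, w)₁ = (-3.4286, 0.7143, -0.7143).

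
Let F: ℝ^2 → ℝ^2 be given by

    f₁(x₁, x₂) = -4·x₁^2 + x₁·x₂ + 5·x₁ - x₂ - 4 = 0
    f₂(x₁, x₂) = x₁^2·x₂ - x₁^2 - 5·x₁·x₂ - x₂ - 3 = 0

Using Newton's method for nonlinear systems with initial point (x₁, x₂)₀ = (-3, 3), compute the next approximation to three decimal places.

At (-3, 3): F = (-67.000, 57.000).
Jacobian J = [[-8·x₁ + x₂ + 5, x₁ - 1], [2·x₁·x₂ - 2·x₁ - 5·x₂, x₁^2 - 5·x₁ - 1]].
At the point, J = [[32.000, -4.000], [-27.000, 23.000]] (det J = 628.000).
Solving J·Δ = −F gives Δ = (2.091, -0.024).
Then the next iterate is (x₁, x₂)₁ = (-0.909, 2.976).

(-0.909, 2.976)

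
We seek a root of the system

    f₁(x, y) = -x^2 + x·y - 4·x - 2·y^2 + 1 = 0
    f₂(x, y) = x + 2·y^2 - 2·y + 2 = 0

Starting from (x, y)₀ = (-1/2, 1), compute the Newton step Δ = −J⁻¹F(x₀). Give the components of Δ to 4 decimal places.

(-14.5000, 6.5000)

At (-1/2, 1): F = (0.2500, 1.5000).
Jacobian J = [[-2·x + y - 4, x - 4·y], [1, 4·y - 2]].
At the point, J = [[-2.0000, -4.5000], [1.0000, 2.0000]] (det J = 0.5000).
Solving J·Δ = −F gives Δ = (-14.5000, 6.5000).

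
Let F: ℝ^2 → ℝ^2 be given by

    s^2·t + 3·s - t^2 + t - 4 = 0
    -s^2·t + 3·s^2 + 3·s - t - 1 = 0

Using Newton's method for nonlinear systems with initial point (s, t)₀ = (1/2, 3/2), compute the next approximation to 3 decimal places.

(-0.611, -3.000)

At (1/2, 3/2): F = (-2.875, -0.625).
Jacobian J = [[2·s·t + 3, s^2 - 2·t + 1], [-2·s·t + 6·s + 3, -s^2 - 1]].
At the point, J = [[4.500, -1.750], [4.500, -1.250]] (det J = 2.250).
Solving J·Δ = −F gives Δ = (-1.111, -4.500).
Then the next iterate is (s, t)₁ = (-0.611, -3.000).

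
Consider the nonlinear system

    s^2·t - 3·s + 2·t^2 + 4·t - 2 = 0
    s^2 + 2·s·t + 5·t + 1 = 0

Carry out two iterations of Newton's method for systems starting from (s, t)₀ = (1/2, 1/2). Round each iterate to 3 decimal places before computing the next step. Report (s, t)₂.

(-1.759, -0.676)

At (1/2, 1/2): F = (-0.875, 4.250).
Jacobian J = [[2·s·t - 3, s^2 + 4·t + 4], [2·s + 2·t, 2·s + 5]].
At the point, J = [[-2.500, 6.250], [2.000, 6.000]] (det J = -27.500).
Solving J·Δ = −F gives Δ = (-1.157, -0.323).
Then the next iterate is (s, t)₁ = (-0.657, 0.177).
Round to (-0.657, 0.177) and repeat: F = (0.81806, 2.08407), J = [[-3.23258, 5.13965], [-0.960, 3.686]].
Δ = (-1.102, -0.853), so (s, t)₂ = (-1.759, -0.676).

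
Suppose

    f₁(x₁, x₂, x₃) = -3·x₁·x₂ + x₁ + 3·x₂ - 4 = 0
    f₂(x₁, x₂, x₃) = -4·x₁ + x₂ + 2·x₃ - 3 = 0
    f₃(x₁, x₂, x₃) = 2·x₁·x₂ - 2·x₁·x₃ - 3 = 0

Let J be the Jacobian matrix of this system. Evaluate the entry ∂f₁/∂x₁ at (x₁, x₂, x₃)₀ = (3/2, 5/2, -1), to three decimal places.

∂f₁/∂x₁ = -3·x₂ + 1.
At (3/2, 5/2, -1) this is -6.500.

-6.500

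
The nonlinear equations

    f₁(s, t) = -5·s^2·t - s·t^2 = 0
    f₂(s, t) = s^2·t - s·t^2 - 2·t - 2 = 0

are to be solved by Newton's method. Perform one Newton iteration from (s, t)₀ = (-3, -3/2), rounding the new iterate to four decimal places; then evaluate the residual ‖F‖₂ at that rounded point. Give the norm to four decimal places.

At (-3, -3/2): F = (74.2500, -5.7500).
Jacobian J = [[-10·s·t - t^2, -5·s^2 - 2·s·t], [2·s·t - t^2, s^2 - 2·s·t - 2]].
At the point, J = [[-47.2500, -54.0000], [6.7500, -2.0000]] (det J = 459.0000).
Solving J·Δ = −F gives Δ = (1.0000, 0.5000).
Then the next iterate is (s, t)₁ = (-2.0000, -1.0000).
Re-evaluating at (-2.0000, -1.0000): F = (22.0000, -2.0000), so ‖F‖₂ = 22.0907.

22.0907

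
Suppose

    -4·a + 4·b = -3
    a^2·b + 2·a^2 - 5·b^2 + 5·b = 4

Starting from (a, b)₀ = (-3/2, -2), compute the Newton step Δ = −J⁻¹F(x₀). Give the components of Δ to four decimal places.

At (-3/2, -2): F = (1.0000, -34.0000).
Jacobian J = [[-4, 4], [2·a·b + 4·a, a^2 - 10·b + 5]].
At the point, J = [[-4.0000, 4.0000], [0.0000, 27.2500]] (det J = -109.0000).
Solving J·Δ = −F gives Δ = (1.4977, 1.2477).

(1.4977, 1.2477)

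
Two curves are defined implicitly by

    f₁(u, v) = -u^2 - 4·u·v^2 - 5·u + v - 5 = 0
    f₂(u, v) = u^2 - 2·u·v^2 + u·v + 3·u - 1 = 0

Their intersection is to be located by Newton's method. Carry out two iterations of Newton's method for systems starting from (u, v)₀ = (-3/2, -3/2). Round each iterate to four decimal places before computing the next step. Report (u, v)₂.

At (-3/2, -3/2): F = (12.2500, 5.7500).
Jacobian J = [[-2·u - 4·v^2 - 5, -8·u·v + 1], [2·u - 2·v^2 + v + 3, -4·u·v + u]].
At the point, J = [[-11.0000, -17.0000], [-6.0000, -10.5000]] (det J = 13.5000).
Solving J·Δ = −F gives Δ = (2.2870, -0.7593).
Then the next iterate is (u, v)₁ = (0.7870, -2.2593).
Round to (0.7870, -2.2593) and repeat: F = (-27.882435, -7.832083), J = [[-26.991746, 15.224553], [-7.894173, 7.899276]].
Δ = (-1.0858, -0.0936), so (u, v)₂ = (-0.2988, -2.3529).

(-0.2988, -2.3529)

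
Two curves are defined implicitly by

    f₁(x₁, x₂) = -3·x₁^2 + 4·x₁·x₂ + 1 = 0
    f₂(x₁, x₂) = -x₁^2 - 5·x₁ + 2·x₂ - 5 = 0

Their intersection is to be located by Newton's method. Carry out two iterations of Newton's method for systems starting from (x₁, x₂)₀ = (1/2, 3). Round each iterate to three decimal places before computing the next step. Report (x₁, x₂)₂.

(-0.109, 2.232)

At (1/2, 3): F = (6.250, -1.750).
Jacobian J = [[-6·x₁ + 4·x₂, 4·x₁], [-2·x₁ - 5, 2]].
At the point, J = [[9.000, 2.000], [-6.000, 2.000]] (det J = 30.000).
Solving J·Δ = −F gives Δ = (-0.533, -0.725).
Then the next iterate is (x₁, x₂)₁ = (-0.033, 2.275).
Round to (-0.033, 2.275) and repeat: F = (0.69643, -0.28609), J = [[9.298, -0.132], [-4.934, 2.000]].
Δ = (-0.076, -0.043), so (x₁, x₂)₂ = (-0.109, 2.232).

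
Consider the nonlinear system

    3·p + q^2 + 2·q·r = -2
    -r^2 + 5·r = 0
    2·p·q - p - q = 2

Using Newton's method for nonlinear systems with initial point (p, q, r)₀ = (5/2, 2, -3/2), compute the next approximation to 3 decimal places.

(-2.611, 4.958, -0.281)

At (5/2, 2, -3/2): F = (7.500, -9.750, 3.500).
Jacobian J = [[3, 2·q + 2·r, 2·q], [0, 0, -2·r + 5], [2·q - 1, 2·p - 1, 0]].
At the point, J = [[3.000, 1.000, 4.000], [0.000, 0.000, 8.000], [3.000, 4.000, 0.000]] (det J = -72.000).
Solving J·Δ = −F gives Δ = (-5.111, 2.958, 1.219).
Then the next iterate is (p, q, r)₁ = (-2.611, 4.958, -0.281).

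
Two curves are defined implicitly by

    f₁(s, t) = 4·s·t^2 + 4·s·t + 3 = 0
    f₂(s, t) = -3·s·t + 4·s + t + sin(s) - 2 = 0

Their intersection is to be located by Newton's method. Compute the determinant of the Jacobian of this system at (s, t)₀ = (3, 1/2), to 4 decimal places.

-60.2402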